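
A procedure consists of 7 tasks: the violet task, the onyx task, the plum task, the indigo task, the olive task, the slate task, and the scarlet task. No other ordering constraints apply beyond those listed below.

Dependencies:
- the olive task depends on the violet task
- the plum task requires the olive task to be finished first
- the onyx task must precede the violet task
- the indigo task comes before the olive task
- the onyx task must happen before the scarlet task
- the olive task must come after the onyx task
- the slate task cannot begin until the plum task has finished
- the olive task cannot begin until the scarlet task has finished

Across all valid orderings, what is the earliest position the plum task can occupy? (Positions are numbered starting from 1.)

6

The tasks that are forced before the plum task, directly or transitively, are the violet task, the onyx task, the indigo task, the olive task, the scarlet task. That's 5 tasks.
So at minimum 5 tasks come before the plum task, putting the plum task no earlier than position 6. That position is achievable by scheduling exactly those predecessors first.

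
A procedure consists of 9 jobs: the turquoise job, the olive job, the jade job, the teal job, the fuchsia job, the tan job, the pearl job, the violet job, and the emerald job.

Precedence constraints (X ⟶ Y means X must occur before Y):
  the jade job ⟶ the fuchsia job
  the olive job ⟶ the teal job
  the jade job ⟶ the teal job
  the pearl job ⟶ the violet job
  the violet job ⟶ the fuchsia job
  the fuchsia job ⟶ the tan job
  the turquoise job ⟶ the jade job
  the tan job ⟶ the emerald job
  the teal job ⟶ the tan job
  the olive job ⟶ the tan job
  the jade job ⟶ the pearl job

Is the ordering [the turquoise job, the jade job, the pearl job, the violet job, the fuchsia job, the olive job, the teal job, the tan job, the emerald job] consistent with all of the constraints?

Yes

Checking each listed constraint against this order: for instance, the jade job is in position 2 and the teal job in position 7, so that constraint holds — and the remaining constraints check out the same way.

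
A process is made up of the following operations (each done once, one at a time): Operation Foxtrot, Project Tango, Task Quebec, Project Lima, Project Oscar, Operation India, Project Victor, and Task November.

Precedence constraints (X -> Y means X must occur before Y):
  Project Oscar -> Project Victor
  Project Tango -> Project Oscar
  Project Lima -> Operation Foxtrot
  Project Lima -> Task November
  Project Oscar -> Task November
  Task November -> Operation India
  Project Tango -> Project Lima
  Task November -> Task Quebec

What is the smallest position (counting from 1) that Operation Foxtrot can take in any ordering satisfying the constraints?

Every operation that must precede Operation Foxtrot has to come before it. Tracing all chains that end at Operation Foxtrot, those operations are: Project Tango, Project Lima — 2 in total.
So at minimum 2 operations come before Operation Foxtrot, putting Operation Foxtrot no earlier than position 3. That position is achievable by scheduling exactly those predecessors first.

3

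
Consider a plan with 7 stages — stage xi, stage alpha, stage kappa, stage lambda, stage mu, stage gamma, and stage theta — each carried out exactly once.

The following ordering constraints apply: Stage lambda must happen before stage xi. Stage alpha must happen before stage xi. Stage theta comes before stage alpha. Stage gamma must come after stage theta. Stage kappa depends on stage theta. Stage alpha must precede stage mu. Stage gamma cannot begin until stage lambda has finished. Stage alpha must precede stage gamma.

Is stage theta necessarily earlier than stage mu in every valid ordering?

Following the dependencies: stage theta → stage alpha → stage mu.
That forces stage theta before stage mu in every valid schedule.

Yes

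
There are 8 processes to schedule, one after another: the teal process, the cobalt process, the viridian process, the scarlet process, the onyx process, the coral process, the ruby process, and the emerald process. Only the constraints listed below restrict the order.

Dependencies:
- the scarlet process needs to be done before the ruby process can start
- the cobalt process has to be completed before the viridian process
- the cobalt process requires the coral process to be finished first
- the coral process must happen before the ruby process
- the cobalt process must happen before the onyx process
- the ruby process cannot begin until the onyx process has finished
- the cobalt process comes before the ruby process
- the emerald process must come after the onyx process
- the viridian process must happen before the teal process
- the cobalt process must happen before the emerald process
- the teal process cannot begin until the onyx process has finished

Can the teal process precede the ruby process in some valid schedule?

The constraints leave the teal process and the ruby process unordered relative to each other; nothing requires the ruby process earlier.
That means at least one valid schedule has the teal process before the ruby process.

Yes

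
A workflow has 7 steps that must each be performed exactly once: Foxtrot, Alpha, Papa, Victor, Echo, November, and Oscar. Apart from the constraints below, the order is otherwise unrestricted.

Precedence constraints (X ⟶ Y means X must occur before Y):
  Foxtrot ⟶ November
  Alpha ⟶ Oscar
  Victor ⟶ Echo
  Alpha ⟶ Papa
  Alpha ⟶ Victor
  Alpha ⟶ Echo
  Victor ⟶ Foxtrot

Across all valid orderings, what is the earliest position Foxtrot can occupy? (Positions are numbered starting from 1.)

3

Working backwards through the constraints from Foxtrot, its full set of required predecessors is Alpha, Victor — 2 of them.
So at minimum 2 steps come before Foxtrot, putting Foxtrot no earlier than position 3. That position is achievable by scheduling exactly those predecessors first.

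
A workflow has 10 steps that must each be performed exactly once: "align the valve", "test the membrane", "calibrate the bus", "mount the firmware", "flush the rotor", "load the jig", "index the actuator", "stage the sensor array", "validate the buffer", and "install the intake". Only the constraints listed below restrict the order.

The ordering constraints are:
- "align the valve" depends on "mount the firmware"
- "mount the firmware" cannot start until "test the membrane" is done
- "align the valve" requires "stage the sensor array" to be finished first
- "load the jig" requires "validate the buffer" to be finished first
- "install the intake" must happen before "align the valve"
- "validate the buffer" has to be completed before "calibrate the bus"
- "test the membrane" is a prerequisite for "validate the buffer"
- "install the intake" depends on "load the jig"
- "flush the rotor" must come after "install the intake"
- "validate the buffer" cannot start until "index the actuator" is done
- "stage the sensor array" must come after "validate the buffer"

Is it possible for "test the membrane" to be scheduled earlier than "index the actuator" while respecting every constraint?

Yes

The constraints leave "test the membrane" and "index the actuator" unordered relative to each other; nothing requires "index the actuator" earlier.
That means at least one valid schedule has "test the membrane" before "index the actuator".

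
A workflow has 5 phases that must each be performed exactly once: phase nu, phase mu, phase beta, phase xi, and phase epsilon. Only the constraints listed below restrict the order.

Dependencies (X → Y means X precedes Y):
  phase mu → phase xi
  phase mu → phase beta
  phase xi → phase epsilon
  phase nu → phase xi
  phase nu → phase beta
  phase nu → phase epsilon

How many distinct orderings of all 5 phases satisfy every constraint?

6

2 phases have no prerequisites (phase nu, phase mu), so any of them could come first.
Counting all ways to extend the partial order to a total order gives 6.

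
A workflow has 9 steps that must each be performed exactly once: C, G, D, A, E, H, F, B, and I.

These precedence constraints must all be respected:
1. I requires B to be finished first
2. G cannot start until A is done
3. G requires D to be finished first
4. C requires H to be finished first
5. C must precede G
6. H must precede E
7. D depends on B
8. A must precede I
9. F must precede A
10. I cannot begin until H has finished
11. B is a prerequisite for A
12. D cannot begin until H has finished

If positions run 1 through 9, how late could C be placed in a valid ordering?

Following the constraints forward from C, its only required successor is G.
So at least 1 step follows C, putting C no later than position 8. That position is achievable by scheduling everything else first.

8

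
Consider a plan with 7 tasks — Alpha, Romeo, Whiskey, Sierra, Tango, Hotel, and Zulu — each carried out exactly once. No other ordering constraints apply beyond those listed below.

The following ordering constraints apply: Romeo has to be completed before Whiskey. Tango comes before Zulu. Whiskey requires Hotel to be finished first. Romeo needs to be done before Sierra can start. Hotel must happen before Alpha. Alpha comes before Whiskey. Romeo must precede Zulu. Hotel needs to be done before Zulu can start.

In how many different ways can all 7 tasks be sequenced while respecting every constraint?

The tasks with no prerequisites are Romeo, Tango, Hotel; any of them can be placed first.
Enumerating by repeatedly choosing an available task (one whose prerequisites are all placed) gives 153 distinct complete orderings.

153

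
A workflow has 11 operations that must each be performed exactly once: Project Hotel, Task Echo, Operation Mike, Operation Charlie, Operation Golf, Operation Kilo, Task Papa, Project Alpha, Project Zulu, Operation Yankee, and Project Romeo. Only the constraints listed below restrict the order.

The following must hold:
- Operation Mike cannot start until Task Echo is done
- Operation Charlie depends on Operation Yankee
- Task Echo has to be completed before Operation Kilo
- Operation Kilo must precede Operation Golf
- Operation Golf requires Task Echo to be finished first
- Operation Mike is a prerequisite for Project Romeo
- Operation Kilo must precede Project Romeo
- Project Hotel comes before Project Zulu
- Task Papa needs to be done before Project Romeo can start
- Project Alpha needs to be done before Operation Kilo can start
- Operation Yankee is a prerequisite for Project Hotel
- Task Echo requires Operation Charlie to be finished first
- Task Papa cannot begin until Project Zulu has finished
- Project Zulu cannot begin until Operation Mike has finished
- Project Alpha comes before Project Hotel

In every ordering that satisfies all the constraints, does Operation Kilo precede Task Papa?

No chain of constraints connects Operation Kilo to Task Papa in either direction.
So Operation Kilo can come before Task Papa or after — it is not forced.

No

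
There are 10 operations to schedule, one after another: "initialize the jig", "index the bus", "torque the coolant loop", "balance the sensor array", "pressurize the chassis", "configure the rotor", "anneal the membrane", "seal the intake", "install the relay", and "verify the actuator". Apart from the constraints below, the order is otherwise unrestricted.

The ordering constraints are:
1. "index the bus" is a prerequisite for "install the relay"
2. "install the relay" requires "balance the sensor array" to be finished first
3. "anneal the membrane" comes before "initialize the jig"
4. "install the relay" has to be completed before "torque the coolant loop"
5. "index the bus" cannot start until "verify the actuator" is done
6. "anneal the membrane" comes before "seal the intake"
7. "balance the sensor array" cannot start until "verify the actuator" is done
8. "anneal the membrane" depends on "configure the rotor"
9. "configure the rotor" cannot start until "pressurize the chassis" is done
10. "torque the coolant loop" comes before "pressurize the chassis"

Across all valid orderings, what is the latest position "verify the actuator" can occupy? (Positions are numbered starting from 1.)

1

The operations that are forced after "verify the actuator", directly or by a chain of constraints, are "initialize the jig", "index the bus", "torque the coolant loop", "balance the sensor array", "pressurize the chassis", "configure the rotor", "anneal the membrane", "seal the intake", "install the relay". That's 9 operations.
So at least 9 operations follow "verify the actuator", putting "verify the actuator" no later than position 1. That position is achievable by scheduling everything else first.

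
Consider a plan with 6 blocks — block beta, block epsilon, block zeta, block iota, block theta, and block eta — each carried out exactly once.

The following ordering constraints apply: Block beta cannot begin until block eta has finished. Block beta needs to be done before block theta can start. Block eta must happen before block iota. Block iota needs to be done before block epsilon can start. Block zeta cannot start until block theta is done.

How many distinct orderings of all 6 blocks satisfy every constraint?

Only block eta has no prerequisites, so it must go first.
Counting all ways to extend the partial order to a total order gives 10.

10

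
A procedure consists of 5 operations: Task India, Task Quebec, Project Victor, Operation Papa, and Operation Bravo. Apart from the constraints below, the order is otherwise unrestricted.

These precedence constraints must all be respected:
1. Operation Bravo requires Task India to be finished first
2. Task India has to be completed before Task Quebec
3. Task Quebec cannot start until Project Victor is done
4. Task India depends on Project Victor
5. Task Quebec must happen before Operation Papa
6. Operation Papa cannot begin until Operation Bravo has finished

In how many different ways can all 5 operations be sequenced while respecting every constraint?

2

Only Project Victor has no prerequisites, so it must go first.
Enumerating by repeatedly choosing an available operation (one whose prerequisites are all placed) gives 2 distinct complete orderings.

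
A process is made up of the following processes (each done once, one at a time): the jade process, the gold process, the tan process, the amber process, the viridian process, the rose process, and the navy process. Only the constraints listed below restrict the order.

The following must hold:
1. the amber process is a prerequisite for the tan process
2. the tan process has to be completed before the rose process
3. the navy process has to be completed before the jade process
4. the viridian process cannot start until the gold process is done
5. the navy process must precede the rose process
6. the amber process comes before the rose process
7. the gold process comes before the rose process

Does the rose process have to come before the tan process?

No

In fact the dependencies run the other way: the tan process → the rose process.
So the rose process does not have to come before the tan process — it cannot.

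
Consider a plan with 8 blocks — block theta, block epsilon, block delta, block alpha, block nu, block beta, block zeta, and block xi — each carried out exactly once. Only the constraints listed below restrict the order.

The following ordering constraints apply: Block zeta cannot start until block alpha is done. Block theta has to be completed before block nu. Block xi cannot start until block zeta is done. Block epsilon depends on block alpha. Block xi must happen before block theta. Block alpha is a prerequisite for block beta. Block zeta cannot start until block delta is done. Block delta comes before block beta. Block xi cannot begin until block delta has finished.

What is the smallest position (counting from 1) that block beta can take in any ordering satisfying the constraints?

3

Every block that must precede block beta has to come before it. Tracing all chains that end at block beta, those blocks are: block delta, block alpha — 2 in total.
So at minimum 2 blocks come before block beta, putting block beta no earlier than position 3. That position is achievable by scheduling exactly those predecessors first.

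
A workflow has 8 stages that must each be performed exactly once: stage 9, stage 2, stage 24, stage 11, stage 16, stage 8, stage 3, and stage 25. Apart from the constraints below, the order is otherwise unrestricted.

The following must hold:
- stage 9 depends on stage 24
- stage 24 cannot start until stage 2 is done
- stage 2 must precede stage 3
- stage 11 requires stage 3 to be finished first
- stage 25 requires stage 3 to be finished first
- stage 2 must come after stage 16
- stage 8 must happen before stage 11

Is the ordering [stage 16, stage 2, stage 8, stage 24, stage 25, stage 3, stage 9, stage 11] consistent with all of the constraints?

The sequence places stage 25 ahead of stage 3.
That contradicts the constraint that stage 3 must precede stage 25.

No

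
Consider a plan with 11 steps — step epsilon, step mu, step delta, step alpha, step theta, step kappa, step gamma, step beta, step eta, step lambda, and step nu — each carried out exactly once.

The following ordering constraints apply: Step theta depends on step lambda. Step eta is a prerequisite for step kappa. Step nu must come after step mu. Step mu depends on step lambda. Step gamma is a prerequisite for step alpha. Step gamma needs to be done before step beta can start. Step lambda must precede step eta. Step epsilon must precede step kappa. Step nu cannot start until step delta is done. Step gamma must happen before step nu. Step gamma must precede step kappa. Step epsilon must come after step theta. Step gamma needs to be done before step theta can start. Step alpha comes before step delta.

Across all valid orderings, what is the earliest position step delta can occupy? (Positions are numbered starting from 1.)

3

Every step that must precede step delta has to come before it. Tracing all chains that end at step delta, those steps are: step alpha, step gamma — 2 in total.
So at minimum 2 steps come before step delta, putting step delta no earlier than position 3. That position is achievable by scheduling exactly those predecessors first.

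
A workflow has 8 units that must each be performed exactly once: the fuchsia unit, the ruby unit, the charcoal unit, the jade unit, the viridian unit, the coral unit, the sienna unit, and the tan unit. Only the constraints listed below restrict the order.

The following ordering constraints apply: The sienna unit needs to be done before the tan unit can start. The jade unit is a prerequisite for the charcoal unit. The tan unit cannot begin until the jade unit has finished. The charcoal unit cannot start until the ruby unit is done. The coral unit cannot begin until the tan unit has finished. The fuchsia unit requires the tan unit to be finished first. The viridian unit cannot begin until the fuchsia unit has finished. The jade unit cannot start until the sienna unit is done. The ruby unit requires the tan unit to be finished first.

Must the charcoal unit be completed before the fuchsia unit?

Nothing in the constraints links the charcoal unit and the fuchsia unit; they are unordered relative to each other.
There exist valid orderings with the fuchsia unit before the charcoal unit, so the charcoal unit is not required to come first.

No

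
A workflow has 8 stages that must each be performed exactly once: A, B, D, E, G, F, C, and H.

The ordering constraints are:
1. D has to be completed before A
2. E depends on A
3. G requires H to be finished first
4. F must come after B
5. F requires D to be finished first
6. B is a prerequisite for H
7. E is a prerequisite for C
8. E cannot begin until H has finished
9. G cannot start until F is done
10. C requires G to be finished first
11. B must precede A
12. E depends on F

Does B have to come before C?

Yes

Tracing the constraints gives a chain: B → A → E → C.
So B must precede C in any valid ordering.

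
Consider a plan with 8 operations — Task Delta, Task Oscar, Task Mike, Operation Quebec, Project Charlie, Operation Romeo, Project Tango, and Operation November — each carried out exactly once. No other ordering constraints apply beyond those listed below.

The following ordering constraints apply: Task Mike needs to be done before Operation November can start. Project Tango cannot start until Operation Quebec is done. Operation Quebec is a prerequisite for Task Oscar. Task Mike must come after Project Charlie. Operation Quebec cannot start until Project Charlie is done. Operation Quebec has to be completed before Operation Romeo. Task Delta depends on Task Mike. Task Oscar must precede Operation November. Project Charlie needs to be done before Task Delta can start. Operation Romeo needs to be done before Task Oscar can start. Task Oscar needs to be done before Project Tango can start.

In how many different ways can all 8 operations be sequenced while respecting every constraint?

Project Charlie is the only operation with nothing required before it, so every ordering starts there.
Counting all ways to extend the partial order to a total order gives 38.

38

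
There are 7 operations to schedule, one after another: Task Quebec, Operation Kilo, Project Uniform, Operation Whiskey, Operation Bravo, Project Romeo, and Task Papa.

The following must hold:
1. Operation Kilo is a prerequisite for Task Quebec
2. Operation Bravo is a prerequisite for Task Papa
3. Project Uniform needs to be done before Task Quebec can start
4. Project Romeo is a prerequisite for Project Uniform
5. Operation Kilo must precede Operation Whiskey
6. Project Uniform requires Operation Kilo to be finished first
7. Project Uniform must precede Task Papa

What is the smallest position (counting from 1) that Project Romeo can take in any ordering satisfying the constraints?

Project Romeo has no prerequisites at all, so it can go in position 1.

1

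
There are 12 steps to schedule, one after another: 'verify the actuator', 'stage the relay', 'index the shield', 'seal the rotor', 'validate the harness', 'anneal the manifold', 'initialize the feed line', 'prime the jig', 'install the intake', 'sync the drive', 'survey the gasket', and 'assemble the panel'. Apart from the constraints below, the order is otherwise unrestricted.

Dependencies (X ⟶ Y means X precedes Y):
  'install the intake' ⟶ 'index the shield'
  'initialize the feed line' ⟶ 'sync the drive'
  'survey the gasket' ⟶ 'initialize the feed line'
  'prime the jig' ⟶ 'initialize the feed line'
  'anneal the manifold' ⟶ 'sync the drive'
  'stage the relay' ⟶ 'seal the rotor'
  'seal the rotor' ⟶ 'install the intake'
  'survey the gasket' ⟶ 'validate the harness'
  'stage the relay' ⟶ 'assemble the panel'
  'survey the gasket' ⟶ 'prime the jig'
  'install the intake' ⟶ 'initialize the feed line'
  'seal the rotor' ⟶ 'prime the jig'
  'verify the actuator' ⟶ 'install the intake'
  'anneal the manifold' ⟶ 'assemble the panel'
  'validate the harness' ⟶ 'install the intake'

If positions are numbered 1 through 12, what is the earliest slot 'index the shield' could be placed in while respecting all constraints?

7

Every step that must precede 'index the shield' has to come before it. Tracing all chains that end at 'index the shield', those steps are: 'verify the actuator', 'stage the relay', 'seal the rotor', 'validate the harness', 'install the intake', 'survey the gasket' — 6 in total.
With 6 mandatory predecessors, the earliest 'index the shield' can sit is position 6+1 = 7, and placing just those 6 first achieves it.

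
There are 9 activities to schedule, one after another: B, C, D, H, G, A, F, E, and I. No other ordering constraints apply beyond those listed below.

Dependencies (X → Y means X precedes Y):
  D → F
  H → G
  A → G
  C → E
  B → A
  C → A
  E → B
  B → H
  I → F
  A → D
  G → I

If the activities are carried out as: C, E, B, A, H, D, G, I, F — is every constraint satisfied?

Going through the constraints one by one, each required predecessor appears earlier in the sequence than its dependent — e.g. D (position 6) is before F (position 9), as required.

Yes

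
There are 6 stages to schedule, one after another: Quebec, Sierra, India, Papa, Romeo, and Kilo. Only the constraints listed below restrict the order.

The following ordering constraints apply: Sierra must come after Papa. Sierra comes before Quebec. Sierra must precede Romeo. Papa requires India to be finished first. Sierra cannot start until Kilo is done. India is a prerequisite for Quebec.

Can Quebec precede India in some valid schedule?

No

Following India → Quebec, India must precede Quebec in every valid ordering.
Hence Quebec can never be scheduled before India.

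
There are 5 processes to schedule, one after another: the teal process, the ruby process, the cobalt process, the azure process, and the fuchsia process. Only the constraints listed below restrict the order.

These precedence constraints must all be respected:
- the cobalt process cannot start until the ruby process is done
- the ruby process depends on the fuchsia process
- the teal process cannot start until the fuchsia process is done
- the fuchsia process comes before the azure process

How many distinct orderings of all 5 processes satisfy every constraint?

12

The fuchsia process is the only process with nothing required before it, so every ordering starts there.
Counting all ways to extend the partial order to a total order gives 12.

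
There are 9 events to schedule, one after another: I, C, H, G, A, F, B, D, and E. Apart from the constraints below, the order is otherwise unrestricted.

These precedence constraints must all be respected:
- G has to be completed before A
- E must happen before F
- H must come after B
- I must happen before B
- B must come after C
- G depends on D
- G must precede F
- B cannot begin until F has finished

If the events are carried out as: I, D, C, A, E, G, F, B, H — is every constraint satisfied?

No

The sequence places A ahead of G.
But one of the constraints requires G before A, so this ordering violates it.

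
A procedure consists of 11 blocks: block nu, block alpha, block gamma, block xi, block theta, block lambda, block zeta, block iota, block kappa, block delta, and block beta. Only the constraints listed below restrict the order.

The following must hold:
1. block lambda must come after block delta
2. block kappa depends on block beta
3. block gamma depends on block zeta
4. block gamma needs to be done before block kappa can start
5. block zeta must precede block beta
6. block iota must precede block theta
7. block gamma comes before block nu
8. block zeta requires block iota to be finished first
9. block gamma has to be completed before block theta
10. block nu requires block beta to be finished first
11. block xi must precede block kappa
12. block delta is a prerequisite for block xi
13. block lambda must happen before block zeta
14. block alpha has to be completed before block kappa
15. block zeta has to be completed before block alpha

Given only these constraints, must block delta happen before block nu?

Tracing the constraints gives a chain: block delta → block lambda → block zeta → block gamma → block nu.
So block delta must precede block nu in any valid ordering.

Yes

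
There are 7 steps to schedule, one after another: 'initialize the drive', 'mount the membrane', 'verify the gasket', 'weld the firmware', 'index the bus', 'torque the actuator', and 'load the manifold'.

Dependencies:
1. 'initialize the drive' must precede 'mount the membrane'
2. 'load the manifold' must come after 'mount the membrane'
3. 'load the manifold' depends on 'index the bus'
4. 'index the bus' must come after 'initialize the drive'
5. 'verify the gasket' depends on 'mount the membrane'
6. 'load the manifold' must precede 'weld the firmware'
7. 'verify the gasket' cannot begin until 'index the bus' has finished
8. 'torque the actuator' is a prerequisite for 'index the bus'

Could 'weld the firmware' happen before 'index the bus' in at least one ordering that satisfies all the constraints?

Following 'index the bus' → 'load the manifold' → 'weld the firmware', 'index the bus' must precede 'weld the firmware' in every valid ordering.
So no valid ordering can have 'weld the firmware' before 'index the bus'.

No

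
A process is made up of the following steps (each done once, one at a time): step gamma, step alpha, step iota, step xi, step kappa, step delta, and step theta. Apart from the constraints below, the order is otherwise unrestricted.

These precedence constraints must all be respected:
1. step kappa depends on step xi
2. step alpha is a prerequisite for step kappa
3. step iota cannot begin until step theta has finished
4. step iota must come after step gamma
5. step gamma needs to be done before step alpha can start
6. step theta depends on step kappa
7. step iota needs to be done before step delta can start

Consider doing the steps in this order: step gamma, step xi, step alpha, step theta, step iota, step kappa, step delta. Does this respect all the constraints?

Here step kappa comes after step theta.
But one of the constraints requires step kappa before step theta, so this ordering violates it.

No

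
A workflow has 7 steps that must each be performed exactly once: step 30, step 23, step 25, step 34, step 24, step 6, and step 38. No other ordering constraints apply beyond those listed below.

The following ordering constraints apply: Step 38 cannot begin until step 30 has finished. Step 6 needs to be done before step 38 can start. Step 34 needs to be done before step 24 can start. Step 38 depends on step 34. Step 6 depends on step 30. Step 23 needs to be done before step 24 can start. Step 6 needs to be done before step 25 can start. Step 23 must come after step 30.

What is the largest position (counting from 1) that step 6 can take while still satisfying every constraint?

The steps that are forced after step 6, directly or by a chain of constraints, are step 25, step 38. That's 2 steps.
So at least 2 steps follow step 6, putting step 6 no later than position 5. That position is achievable by scheduling everything else first.

5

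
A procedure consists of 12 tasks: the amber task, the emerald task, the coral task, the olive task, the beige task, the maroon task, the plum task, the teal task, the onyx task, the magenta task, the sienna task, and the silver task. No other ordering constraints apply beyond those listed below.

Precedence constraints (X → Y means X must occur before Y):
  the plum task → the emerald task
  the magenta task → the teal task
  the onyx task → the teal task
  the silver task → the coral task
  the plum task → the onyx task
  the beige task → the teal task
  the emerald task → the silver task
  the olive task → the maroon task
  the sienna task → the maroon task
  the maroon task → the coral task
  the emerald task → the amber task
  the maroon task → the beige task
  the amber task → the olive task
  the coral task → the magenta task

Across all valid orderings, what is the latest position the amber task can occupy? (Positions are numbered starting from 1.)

6

Following every chain forward from the amber task, the tasks that must come later are the coral task, the olive task, the beige task, the maroon task, the teal task, the magenta task — 6 of them.
With 6 mandatory successors out of 12 tasks total, the latest slot for the amber task is 12−6 = 6, and it's reachable by doing all non-successors before the amber task.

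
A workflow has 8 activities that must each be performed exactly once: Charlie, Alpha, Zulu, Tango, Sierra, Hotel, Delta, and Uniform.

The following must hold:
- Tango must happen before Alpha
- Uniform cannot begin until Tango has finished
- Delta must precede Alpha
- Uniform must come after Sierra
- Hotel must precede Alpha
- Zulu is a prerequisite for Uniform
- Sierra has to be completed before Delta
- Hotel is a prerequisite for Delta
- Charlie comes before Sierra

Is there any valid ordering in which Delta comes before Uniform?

No chain of constraints runs from Uniform to Delta, so Uniform is not required to come first.
That means at least one valid schedule has Delta before Uniform.

Yes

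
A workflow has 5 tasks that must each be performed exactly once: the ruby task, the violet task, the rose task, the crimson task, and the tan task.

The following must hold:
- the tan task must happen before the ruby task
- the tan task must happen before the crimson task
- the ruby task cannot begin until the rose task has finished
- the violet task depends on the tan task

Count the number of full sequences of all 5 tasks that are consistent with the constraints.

2 tasks have no prerequisites (the rose task, the tan task), so any of them could come first.
Enumerating by repeatedly choosing an available task (one whose prerequisites are all placed) gives 18 distinct complete orderings.

18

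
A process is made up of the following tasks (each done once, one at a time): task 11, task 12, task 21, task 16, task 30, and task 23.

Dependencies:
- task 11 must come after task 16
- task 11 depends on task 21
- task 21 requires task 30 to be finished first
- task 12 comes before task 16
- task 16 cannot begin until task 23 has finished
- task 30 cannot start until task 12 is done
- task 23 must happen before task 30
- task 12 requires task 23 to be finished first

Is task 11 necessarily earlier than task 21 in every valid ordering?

The constraints actually force task 21 before task 11 (via task 21 → task 11), not the other way around.
So task 11 never precedes task 21.

No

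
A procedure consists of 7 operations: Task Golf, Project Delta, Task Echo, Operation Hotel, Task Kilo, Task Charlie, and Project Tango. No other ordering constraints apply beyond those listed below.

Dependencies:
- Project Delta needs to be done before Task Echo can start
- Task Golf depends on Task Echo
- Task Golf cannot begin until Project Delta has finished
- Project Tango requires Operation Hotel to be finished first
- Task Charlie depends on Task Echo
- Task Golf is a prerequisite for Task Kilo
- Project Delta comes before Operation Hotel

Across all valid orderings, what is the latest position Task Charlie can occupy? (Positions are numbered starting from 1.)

7

Task Charlie has no required successors, so nothing stops it from going last (position 7).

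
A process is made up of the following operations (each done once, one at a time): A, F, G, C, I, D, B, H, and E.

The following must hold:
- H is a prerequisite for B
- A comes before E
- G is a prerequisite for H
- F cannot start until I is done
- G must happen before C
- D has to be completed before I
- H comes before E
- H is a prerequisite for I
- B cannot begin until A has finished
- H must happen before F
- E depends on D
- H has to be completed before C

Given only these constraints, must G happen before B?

Yes

There is a constraint chain G → H → B.
That forces G before B in every valid schedule.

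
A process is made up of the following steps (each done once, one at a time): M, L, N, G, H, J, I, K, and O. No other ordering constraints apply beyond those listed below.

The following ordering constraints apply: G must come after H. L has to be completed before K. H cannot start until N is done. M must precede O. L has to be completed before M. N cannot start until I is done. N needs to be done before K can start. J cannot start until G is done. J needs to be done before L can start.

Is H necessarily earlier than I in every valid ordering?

There is a chain I → N → H, which puts I before H.
So H does not have to come before I — it cannot.

No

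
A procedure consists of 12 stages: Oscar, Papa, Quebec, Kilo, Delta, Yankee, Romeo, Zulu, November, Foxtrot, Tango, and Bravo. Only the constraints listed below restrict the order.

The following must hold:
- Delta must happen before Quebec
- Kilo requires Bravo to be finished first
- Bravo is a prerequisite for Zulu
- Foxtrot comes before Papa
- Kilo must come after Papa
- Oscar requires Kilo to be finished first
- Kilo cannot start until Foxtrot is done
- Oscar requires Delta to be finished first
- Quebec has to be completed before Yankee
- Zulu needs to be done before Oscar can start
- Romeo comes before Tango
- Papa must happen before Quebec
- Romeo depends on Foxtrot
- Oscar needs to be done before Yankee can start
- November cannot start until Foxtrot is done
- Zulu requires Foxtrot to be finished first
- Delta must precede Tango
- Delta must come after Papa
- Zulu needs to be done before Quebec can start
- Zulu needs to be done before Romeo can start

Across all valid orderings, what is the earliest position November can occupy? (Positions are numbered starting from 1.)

Working backwards through the constraints from November, its only required predecessor is Foxtrot.
With 1 mandatory predecessor, the earliest November can sit is position 1+1 = 2, and placing just that one first achieves it.

2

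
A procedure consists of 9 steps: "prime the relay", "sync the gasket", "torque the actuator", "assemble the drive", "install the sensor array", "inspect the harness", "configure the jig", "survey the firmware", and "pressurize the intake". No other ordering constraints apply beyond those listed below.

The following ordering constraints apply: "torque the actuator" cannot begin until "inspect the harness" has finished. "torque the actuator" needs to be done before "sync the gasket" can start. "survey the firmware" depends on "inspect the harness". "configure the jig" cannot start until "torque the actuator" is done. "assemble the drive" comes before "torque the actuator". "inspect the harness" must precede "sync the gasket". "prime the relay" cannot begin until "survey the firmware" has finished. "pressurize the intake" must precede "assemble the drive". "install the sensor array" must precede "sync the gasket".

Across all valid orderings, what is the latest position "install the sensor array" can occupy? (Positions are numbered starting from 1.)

The only step forced after "install the sensor array" (directly or by a chain) is "sync the gasket".
So at least 1 step follows "install the sensor array", putting "install the sensor array" no later than position 8. That position is achievable by scheduling everything else first.

8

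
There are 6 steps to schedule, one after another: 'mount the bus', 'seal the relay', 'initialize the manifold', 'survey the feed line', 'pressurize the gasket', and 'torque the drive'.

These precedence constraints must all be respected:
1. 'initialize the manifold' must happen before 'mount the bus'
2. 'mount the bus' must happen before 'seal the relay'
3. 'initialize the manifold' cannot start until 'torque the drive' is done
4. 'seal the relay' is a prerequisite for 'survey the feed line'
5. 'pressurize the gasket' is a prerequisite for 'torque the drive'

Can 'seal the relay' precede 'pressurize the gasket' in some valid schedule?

No

There is a dependency chain 'pressurize the gasket' → 'torque the drive' → 'initialize the manifold' → 'mount the bus' → 'seal the relay', so 'seal the relay' always comes after 'pressurize the gasket'.
So no valid ordering can have 'seal the relay' before 'pressurize the gasket'.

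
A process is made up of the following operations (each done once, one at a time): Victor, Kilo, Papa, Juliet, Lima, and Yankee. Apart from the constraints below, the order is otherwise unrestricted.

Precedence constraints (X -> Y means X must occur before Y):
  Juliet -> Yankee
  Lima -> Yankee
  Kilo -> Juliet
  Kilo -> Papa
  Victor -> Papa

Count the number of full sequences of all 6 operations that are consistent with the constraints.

40

The operations with no prerequisites are Victor, Kilo, Lima; any of them can be placed first.
Systematically extending each partial ordering one operation at a time and counting, there are 40 complete orderings.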